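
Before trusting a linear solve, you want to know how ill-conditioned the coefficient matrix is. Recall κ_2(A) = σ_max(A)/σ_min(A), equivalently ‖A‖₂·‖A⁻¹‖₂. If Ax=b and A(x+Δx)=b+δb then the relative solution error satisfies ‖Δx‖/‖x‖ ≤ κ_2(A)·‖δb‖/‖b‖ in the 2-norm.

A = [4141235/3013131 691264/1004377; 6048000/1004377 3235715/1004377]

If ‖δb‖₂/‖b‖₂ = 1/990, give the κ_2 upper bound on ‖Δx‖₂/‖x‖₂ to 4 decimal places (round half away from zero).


0.1747

AᵀA = [206040787225/5400927081 36627899840/1800309027; 36627899840/1800309027 6512610041/600103009]; tr = 915758746/18688329, det = 1500625/18688329
solving λ² − 915758746/18688329·λ + 1500625/18688329 = 0 gives λ = 49, 30625/18688329
σ_max=√49=7, σ_min=√(30625/18688329)=(175/4323) → κ = 172.9200
κ_2(A)·‖δb‖/‖b‖ = 0.1747


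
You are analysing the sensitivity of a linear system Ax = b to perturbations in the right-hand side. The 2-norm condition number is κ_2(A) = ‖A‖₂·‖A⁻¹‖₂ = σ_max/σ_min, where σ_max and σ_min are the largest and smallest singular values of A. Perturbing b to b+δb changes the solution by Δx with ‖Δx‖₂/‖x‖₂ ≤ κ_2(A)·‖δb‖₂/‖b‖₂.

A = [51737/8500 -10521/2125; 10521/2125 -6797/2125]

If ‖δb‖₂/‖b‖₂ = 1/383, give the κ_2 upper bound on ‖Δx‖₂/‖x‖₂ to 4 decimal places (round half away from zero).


0.0497

M = AᵀA = [177911209/2890000 -33214797/722500; -33214797/722500 6275626/180625]. tr(M)=11132849/115600, det(M)=117649/4624
solving λ² − 11132849/115600·λ + 117649/4624 = 0 gives λ = 2401/25, 1225/4624
κ = σ_max/σ_min = (49/5)/(35/68) = 19.0400
κ_2(A)·‖δb‖/‖b‖ = 0.0497


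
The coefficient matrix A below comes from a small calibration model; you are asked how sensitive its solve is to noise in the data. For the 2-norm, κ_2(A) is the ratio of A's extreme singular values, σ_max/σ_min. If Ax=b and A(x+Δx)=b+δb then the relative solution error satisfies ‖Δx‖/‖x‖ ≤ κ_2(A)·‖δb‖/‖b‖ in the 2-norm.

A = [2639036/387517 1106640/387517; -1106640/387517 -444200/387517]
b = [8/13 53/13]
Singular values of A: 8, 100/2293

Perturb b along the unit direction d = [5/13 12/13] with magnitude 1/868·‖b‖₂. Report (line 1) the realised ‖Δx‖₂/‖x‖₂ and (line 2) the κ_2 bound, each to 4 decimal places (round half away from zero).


largest singular value 8, smallest 100/2293
condition number: 8 ÷ (100/2293) = 183.4400
bound on ‖Δx‖/‖x‖: κ·ε = 183.4400·1/868 = 0.2113
solve Ax = b  →  x = [-35.3923 84.6165]
‖b‖ = 4.1231, ‖x‖ = 91.7201
with δb = [0.0018 0.0044], A·Δx = δb → ‖Δx‖ = 0.1089
dividing the unrounded norms, ‖Δx‖/‖x‖ = 0.0012
realised/bound (from unrounded values) ≈ 0.0056

0.0012
0.2113


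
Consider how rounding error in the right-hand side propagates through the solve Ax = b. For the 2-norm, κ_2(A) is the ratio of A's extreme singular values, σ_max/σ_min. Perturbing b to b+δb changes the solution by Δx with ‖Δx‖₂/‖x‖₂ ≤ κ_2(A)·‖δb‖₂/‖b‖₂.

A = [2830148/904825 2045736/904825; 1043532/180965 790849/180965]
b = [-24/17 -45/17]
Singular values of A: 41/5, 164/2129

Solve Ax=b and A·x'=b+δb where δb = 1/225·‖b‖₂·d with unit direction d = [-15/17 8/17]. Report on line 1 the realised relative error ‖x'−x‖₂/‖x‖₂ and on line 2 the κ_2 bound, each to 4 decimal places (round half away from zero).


σ_max = 41/5, σ_min = 164/2129
condition number: (41/5) ÷ (164/2129) = 106.4500
perturbation bound = 106.4500·1/225 = 0.4731
solve Ax = b  →  x = [-0.2927 -0.2195]
2-norm of b is 3.0000; of x, 0.3659
Δx = A⁻¹·δb where δb = 1/225·3.0000·d; ‖Δx‖ = 0.1731
realised ‖Δx‖/‖x‖ = 0.4731
realised/bound = 1 exactly: the bound is attained for this b and d

0.4731
0.4731


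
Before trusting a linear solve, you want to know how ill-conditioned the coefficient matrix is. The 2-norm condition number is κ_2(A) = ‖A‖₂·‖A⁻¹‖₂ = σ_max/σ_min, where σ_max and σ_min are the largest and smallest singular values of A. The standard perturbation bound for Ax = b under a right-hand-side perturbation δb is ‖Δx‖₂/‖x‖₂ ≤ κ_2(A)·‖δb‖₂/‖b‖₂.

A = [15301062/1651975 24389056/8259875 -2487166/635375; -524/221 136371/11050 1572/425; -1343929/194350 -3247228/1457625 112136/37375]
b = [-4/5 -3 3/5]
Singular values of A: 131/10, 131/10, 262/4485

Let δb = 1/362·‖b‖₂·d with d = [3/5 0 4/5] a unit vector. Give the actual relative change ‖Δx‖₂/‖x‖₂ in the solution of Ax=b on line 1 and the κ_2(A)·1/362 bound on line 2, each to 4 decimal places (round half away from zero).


0.6195
0.6195

largest singular value 131/10, smallest 262/4485
κ = σ_max/σ_min = (131/10)/(262/4485) = 224.2500
worst-case relative error ≤ 224.2500 × 1/362 = 0.6195
solve Ax = b  →  x = [-0.0259 -0.2373 -0.0359]
‖b‖ = 3.1623, ‖x‖ = 0.2414
with δb = [0.0052 0.0000 0.0070], A·Δx = δb → ‖Δx‖ = 0.1495
relative error = 0.6195
so the bound is sharp here: realised error equals the bound


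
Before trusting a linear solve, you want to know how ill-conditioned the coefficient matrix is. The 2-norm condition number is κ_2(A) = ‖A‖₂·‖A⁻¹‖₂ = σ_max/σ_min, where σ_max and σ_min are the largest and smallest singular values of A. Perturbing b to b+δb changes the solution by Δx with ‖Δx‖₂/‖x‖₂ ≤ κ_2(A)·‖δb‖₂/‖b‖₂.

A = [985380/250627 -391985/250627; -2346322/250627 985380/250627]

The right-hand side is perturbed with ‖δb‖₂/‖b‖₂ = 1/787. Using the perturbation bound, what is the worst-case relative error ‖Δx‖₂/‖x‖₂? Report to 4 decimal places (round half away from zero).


0.1884

M = AᵀA = [38320714036/371679841 -15966112140/371679841; -15966112140/371679841 6654591625/371679841]. tr(M)=266126069/2199289, det(M)=1464100/2199289
λ_max, λ_min = (266126069/2199289 ± √70810204685293161/4836872105521)/2 = 121, 12100/2199289
κ = σ_max/σ_min = 11/(110/1483) = 148.3000
bound on ‖Δx‖/‖x‖: κ·ε = 148.3000·1/787 = 0.1884


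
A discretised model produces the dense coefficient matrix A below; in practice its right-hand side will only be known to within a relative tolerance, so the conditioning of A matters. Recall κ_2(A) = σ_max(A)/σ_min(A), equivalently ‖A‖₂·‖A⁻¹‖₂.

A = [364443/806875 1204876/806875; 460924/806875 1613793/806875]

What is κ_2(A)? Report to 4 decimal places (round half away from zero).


M = AᵀA = [13810785361/26041890625 47317781952/26041890625; 47317781952/26041890625 162242160889/26041890625]. tr(M)=281684714/41667025, det(M)=4225/1666681
char-poly roots: 169/25 and 625/1666681
σ_max=√(169/25)=(13/5), σ_min=√(625/1666681)=(25/1291) → κ = 134.2640

134.2640


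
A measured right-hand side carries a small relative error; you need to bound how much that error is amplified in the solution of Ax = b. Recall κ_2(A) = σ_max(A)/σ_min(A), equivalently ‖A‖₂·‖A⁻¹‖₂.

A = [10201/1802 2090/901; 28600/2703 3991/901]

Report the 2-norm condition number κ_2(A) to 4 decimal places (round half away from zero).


318.0000

M = AᵀA = [14561881/101124 505615/8427; 505615/8427 70229/2809]. tr(M)=17090125/101124, det(M)=28561/101124
λ_max, λ_min = (17090125/101124 ± √292060819705369/10226063376)/2 = 169, 169/101124
κ = σ_max/σ_min = 13/(13/318) = 318.0000


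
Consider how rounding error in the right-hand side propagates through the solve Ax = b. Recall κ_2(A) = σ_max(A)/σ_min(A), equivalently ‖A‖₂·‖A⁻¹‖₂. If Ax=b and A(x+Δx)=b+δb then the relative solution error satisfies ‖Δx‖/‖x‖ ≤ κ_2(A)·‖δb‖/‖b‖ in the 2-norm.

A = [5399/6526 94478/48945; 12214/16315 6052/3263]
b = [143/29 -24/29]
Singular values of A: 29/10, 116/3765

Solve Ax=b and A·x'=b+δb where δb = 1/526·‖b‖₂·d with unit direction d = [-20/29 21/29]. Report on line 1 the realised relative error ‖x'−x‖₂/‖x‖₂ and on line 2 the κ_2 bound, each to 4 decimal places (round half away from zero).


0.0024
0.1789

from the listed singular values, σ₁ = 29/10, σ_n = 116/3765
κ_2(A) = (29/10) / (116/3765) = 94.1250
worst-case relative error ≤ 94.1250 × 1/526 = 0.1789
solve Ax = b  →  x = [120.2387 -48.9788]
‖b‖₂ = 5.0000 and ‖x‖₂ = 129.8317
with δb = [-0.0066 0.0069], A·Δx = δb → ‖Δx‖ = 0.3085
dividing the unrounded norms, ‖Δx‖/‖x‖ = 0.0024
so the bound overstates the realised error by a factor of ≈ 75.3024 (computed from the unrounded values)


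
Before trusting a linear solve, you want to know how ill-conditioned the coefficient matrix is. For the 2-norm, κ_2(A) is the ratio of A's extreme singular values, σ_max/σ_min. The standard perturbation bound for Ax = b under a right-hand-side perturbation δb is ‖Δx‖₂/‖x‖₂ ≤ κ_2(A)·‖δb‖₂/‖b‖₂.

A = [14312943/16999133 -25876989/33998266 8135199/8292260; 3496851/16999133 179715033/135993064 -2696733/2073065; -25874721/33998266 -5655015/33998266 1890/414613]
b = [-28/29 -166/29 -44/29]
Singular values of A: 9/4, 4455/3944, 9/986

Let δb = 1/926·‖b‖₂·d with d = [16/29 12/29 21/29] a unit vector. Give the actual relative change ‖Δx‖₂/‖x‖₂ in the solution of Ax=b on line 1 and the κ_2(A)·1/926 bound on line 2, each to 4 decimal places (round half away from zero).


from the listed singular values, σ₁ = 9/4, σ_n = 9/986
κ = σ_max/σ_min = (9/4)/(9/986) = 246.5000
κ_2(A)·‖δb‖/‖b‖ = 0.2662
solve Ax = b  →  x = [68.2003 -311.1783 -300.9349]
2-norm of b is 6.0000; of x, 438.2294
Δx = A⁻¹·δb where δb = 1/926·6.0000·d; ‖Δx‖ = 0.7099
dividing the unrounded norms, ‖Δx‖/‖x‖ = 0.0016
realised/bound (from unrounded values) ≈ 0.0061

0.0016
0.2662


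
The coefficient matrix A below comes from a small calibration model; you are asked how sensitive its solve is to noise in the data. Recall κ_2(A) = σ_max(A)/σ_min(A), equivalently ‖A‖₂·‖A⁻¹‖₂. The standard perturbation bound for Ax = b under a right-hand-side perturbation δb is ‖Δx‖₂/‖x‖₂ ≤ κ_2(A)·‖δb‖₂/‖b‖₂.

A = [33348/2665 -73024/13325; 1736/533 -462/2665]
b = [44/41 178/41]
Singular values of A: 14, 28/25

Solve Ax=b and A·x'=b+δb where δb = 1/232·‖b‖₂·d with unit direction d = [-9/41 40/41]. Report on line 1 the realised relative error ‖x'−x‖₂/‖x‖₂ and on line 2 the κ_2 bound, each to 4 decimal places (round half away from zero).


0.0048
0.0539

σ_max = 14, σ_min = 28/25
κ = σ_max/σ_min = 14/(28/25) = 12.5000
bound on ‖Δx‖/‖x‖: κ·ε = 12.5000·1/232 = 0.0539
solve Ax = b  →  x = [1.5055 3.2418]
2-norm of b is 4.4721; of x, 3.5743
re-solving with b+δb shifts x by Δx of norm 0.0172
relative error = 0.0048
realised/bound (from unrounded values) ≈ 0.0894


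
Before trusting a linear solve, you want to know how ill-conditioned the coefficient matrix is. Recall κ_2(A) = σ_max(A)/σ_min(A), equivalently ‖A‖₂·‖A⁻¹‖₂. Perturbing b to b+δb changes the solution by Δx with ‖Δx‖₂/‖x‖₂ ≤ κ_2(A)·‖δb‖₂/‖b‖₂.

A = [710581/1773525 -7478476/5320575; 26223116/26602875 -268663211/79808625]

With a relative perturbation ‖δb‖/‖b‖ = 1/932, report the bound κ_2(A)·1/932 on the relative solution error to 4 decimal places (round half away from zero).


0.4216

form AᵀA = [4741183539649/4187650640625 -48762430247104/12562951921875; -48762430247104/12562951921875 501559950789409/37688855765625] with trace 870768964234/60302169225 and determinant 3258025/2412086769
solving λ² − 870768964234/60302169225·λ + 3258025/2412086769 = 0 gives λ = 361/25, 225625/2412086769
σ_max=√(361/25)=(19/5), σ_min=√(225625/2412086769)=(475/49113) → κ = 392.9040
κ_2(A)·‖δb‖/‖b‖ = 0.4216


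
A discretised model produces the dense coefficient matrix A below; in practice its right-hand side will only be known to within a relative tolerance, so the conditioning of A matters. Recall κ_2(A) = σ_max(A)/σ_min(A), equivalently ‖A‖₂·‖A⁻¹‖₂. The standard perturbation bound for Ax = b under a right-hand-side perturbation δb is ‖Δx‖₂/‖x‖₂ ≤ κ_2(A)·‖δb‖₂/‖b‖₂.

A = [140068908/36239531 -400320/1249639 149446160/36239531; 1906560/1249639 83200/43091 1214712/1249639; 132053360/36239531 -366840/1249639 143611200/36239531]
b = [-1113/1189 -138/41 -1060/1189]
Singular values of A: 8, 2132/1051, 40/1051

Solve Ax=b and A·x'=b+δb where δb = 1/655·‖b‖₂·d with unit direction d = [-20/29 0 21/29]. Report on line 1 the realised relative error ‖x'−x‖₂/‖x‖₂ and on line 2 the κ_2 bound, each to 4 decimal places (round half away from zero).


0.0964
0.3209

from the listed singular values, σ₁ = 8, σ_n = 40/1051
condition number: 8 ÷ (40/1051) = 210.2000
κ_2(A)·‖δb‖/‖b‖ = 0.3209
solve Ax = b  →  x = [-0.4075 -1.4428 0.0429]
‖b‖₂ = 3.6056 and ‖x‖₂ = 1.4999
Δx = A⁻¹·δb where δb = 1/655·3.6056·d; ‖Δx‖ = 0.1446
realised ‖Δx‖/‖x‖ = 0.0964
so the bound overstates the realised error by a factor of ≈ 3.3279 (computed from the unrounded values)


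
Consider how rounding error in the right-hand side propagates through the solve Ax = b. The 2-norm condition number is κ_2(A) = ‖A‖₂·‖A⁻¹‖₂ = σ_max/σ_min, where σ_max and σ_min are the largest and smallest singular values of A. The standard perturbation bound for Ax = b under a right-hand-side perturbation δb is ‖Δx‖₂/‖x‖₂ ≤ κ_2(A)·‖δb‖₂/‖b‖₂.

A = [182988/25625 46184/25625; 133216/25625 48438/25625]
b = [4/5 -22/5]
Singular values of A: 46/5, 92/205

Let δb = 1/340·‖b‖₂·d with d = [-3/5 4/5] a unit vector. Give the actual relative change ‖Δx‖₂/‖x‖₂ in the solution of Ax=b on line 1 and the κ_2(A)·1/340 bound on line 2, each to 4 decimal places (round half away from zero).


0.0033
0.0603

from the listed singular values, σ₁ = 46/5, σ_n = 92/205
κ_2(A) = (46/5) / (92/205) = 20.5000
worst-case relative error ≤ 20.5000 × 1/340 = 0.0603
solve Ax = b  →  x = [2.2870 -8.6174]
‖b‖ = 4.4721, ‖x‖ = 8.9157
Δx = A⁻¹·δb where δb = 1/340·4.4721·d; ‖Δx‖ = 0.0293
realised ‖Δx‖/‖x‖ = 0.0033
tightness: 0.0033 against a bound of 0.0603 (unrounded ratio ≈ 0.0545)


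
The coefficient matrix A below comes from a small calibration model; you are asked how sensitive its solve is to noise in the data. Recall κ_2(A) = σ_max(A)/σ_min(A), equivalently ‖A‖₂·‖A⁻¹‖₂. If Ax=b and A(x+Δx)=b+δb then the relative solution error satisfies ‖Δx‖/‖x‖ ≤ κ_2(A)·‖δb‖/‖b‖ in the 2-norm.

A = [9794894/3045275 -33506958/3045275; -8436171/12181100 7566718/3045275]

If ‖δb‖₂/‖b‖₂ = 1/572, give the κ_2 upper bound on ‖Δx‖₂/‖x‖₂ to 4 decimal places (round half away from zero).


AᵀA = [955507529257/88268410000 -409465358253/11033551250; -409465358253/11033551250 701946136648/5516775625]; tr = 19498633145/141229456, det = 4879681/35307364
eigenvalues of AᵀA: λ = (tr ± √(tr²−4·det))/2 = 2209/16, 8836/8826841
σ_max=√(2209/16)=(47/4), σ_min=√(8836/8826841)=(94/2971) → κ = 371.3750
perturbation bound = 371.3750·1/572 = 0.6493

0.6493


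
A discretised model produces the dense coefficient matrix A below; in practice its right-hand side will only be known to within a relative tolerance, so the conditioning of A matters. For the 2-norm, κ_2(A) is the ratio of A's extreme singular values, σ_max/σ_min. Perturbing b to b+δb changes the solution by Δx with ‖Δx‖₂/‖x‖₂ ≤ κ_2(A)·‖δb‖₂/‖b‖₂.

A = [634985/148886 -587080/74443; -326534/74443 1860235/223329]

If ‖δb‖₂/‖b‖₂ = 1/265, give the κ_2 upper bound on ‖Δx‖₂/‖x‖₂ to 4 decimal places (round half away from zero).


M = AᵀA = [58033417/1550468 -81598270/1162851; -81598270/1162851 459008225/3488553]. tr(M)=138725509/820836, det(M)=714025/820836
char-poly roots: 169 and 4225/820836
so κ_2 = √(169 / (4225/820836)) = 181.2000
perturbation bound = 181.2000·1/265 = 0.6838

0.6838


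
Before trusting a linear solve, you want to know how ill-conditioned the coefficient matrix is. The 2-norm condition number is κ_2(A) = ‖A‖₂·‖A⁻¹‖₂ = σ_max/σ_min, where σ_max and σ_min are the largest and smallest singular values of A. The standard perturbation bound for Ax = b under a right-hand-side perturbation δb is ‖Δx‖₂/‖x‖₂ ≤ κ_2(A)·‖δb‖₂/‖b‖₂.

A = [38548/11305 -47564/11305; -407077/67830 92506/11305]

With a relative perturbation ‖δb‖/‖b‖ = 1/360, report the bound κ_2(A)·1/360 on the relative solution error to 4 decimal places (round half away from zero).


AᵀA = [758497657/15920100 -84183473/1326675; -84183473/1326675 37438388/442225]; tr = 84251185/636804, det = 1119364/159201
λ_max, λ_min = (84251185/636804 ± √7086857126341729/405519334416)/2 = 529/4, 8464/159201
κ = σ_max/σ_min = (23/2)/(92/399) = 49.8750
κ_2(A)·‖δb‖/‖b‖ = 0.1385

0.1385


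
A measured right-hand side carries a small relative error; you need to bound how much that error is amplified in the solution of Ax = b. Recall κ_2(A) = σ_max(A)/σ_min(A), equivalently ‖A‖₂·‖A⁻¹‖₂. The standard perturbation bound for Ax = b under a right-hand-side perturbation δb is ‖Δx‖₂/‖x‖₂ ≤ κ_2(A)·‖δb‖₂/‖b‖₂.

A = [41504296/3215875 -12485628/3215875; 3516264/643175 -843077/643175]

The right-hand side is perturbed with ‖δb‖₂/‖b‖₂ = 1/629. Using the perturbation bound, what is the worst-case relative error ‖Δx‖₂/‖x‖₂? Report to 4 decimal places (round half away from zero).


0.0787

form AᵀA = [12021949108864/61194390625 -3504847531752/61194390625; -3504847531752/61194390625 1027576196761/61194390625] with trace 20879240489/97911025 and determinant 1817487424/97911025
eigenvalues of AᵀA: λ = (tr ± √(tr²−4·det))/2 = 5329/25, 341056/3916441
so κ_2 = √((5329/25) / (341056/3916441)) = 49.4750
worst-case relative error ≤ 49.4750 × 1/629 = 0.0787


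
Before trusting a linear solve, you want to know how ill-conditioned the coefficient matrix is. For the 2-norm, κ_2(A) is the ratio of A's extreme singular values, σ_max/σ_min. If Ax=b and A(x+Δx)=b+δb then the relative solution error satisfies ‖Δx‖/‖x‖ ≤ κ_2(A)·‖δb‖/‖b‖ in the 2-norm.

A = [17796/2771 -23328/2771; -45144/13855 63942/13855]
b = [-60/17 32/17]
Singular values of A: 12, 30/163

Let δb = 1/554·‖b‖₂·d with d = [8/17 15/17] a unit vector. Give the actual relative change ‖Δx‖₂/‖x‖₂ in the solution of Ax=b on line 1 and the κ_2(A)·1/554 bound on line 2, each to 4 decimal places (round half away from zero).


0.1177
0.1177

σ_max = 12, σ_min = 30/163
condition number: 12 ÷ (30/163) = 65.2000
worst-case relative error ≤ 65.2000 × 1/554 = 0.1177
solve Ax = b  →  x = [-0.2000 0.2667]
2-norm of b is 4.0000; of x, 0.3333
δb = ε·‖b‖·d = [0.0034 0.0064]; solving A·Δx = δb gives ‖Δx‖ = 0.0392
relative error = 0.1177
so the bound is sharp here: realised error equals the bound


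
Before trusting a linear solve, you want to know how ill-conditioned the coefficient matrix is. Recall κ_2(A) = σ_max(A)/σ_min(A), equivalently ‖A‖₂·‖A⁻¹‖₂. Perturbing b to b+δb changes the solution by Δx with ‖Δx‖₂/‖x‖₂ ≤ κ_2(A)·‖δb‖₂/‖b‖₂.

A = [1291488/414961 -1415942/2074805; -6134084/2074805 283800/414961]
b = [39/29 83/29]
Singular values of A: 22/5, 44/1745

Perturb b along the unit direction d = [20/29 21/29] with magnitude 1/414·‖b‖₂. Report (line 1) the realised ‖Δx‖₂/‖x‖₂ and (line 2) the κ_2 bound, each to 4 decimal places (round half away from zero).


0.0025
0.4215

σ_max = 22/5, σ_min = 44/1745
κ_2(A) = (22/5) / (44/1745) = 174.5000
κ_2(A)·‖δb‖/‖b‖ = 0.4215
solve Ax = b  →  x = [25.8952 116.1253]
2-norm of b is 3.1623; of x, 118.9775
Δx = A⁻¹·δb where δb = 1/414·3.1623·d; ‖Δx‖ = 0.3029
relative error = 0.0025
realised/bound (from unrounded values) ≈ 0.0060


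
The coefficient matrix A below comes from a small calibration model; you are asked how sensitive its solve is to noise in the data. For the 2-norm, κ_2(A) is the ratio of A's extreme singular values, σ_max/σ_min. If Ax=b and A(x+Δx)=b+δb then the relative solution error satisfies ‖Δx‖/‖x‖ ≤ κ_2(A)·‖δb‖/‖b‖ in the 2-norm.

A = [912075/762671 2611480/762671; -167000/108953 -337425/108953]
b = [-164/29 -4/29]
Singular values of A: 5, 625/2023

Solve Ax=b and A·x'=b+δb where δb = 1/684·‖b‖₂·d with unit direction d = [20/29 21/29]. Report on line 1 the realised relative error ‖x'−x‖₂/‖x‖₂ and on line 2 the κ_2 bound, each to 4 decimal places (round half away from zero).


σ_max = 5, σ_min = 625/2023
κ = σ_max/σ_min = 5/(625/2023) = 16.1840
perturbation bound = 16.1840·1/684 = 0.0237
solve Ax = b  →  x = [11.6436 -5.7182]
‖b‖₂ = 5.6569 and ‖x‖₂ = 12.9719
re-solving with b+δb shifts x by Δx of norm 0.0268
dividing the unrounded norms, ‖Δx‖/‖x‖ = 0.0021
so the bound overstates the realised error by a factor of ≈ 11.4656 (computed from the unrounded values)

0.0021
0.0237


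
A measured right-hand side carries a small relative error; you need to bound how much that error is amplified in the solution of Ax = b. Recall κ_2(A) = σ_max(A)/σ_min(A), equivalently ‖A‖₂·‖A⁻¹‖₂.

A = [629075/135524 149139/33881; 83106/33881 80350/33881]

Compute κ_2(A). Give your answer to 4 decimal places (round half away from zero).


AᵀA = [1751699209/63552784 417058425/15888196; 417058425/15888196 99302989/3972049]; tr = 3340547033/63552784, det = 707281/15888196
char-poly roots: 841/16 and 3364/3972049
σ_max=√(841/16)=(29/4), σ_min=√(3364/3972049)=(58/1993) → κ = 249.1250

249.1250


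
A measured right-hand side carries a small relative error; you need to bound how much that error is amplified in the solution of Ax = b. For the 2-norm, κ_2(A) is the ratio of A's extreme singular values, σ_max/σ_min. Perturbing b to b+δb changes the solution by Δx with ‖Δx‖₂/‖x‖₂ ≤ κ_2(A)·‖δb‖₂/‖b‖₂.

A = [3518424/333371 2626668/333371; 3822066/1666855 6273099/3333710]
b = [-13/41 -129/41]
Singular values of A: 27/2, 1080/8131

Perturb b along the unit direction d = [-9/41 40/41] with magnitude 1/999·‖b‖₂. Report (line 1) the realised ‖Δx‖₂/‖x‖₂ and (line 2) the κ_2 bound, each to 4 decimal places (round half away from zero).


σ_max = 27/2, σ_min = 1080/8131
condition number: (27/2) ÷ (1080/8131) = 101.6375
perturbation bound = 101.6375·1/999 = 0.1017
solve Ax = b  →  x = [13.4924 -18.1133]
‖b‖ = 3.1623, ‖x‖ = 22.5862
with δb = [-0.0007 0.0031], A·Δx = δb → ‖Δx‖ = 0.0238
dividing the unrounded norms, ‖Δx‖/‖x‖ = 0.0011
realised/bound (from unrounded values) ≈ 0.0104

0.0011
0.1017


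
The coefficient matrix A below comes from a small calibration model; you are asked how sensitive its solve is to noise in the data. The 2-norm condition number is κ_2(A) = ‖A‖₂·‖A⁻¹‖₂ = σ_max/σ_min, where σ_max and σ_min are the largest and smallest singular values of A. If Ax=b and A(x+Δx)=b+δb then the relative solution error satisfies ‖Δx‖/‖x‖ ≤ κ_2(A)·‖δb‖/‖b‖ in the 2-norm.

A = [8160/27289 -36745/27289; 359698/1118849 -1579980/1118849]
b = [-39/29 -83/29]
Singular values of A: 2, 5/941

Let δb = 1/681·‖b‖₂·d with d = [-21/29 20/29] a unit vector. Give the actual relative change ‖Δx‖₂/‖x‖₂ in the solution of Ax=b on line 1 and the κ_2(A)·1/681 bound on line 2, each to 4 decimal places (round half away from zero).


0.0046
0.5527

largest singular value 2, smallest 5/941
κ_2(A) = 2 / (5/941) = 376.4000
worst-case relative error ≤ 376.4000 × 1/681 = 0.5527
solve Ax = b  →  x = [-183.9390 -39.8488]
‖b‖ = 3.1623, ‖x‖ = 188.2060
with δb = [-0.0034 0.0032], A·Δx = δb → ‖Δx‖ = 0.8739
realised ‖Δx‖/‖x‖ = 0.0046
tightness: 0.0046 against a bound of 0.5527 (unrounded ratio ≈ 0.0084)


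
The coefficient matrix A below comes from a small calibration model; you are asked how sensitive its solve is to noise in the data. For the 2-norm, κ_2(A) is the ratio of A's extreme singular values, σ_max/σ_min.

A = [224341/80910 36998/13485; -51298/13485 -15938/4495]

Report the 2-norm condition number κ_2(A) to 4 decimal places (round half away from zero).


69.7500

AᵀA = [5802493489/261857124 460334875/21821427; 460334875/21821427 146201224/7273809]; tr = 13157833/311364, det = 28561/77841
λ_max, λ_min = (13157833/311364 ± √172986283380625/96947540496)/2 = 169/4, 676/77841
so κ_2 = √((169/4) / (676/77841)) = 69.7500


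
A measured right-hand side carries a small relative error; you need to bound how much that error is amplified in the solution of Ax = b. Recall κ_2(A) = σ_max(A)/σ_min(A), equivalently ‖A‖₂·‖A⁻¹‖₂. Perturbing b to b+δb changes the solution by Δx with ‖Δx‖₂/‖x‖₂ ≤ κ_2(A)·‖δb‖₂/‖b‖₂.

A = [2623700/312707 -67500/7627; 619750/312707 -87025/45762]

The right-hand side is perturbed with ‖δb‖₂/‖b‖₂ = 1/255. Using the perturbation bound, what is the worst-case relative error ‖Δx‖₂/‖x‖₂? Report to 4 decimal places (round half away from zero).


AᵀA = [4323552500/58171129 -13616246875/174513387; -13616246875/174513387 171598350625/2094160644]; tr = 389115625/2490084, det = 1562500/622521
solving λ² − 389115625/2490084·λ + 1562500/622521 = 0 gives λ = 625/4, 10000/622521
κ_2(A) = √(λ_max/λ_min) = √((625/4) / (10000/622521)) = 98.6250
κ_2(A)·‖δb‖/‖b‖ = 0.3868

0.3868


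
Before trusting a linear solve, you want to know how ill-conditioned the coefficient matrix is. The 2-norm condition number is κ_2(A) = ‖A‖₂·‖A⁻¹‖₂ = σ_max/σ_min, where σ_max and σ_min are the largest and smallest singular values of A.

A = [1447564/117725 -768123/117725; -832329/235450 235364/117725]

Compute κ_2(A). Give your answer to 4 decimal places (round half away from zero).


138.5000

M = AᵀA = [14519260321/88698724 -1935771750/22174681; -1935771750/22174681 1032654649/22174681]. tr(M)=64532453/306916, det(M)=707281/306916
char-poly roots: 841/4 and 841/76729
σ_max=√(841/4)=(29/2), σ_min=√(841/76729)=(29/277) → κ = 138.5000


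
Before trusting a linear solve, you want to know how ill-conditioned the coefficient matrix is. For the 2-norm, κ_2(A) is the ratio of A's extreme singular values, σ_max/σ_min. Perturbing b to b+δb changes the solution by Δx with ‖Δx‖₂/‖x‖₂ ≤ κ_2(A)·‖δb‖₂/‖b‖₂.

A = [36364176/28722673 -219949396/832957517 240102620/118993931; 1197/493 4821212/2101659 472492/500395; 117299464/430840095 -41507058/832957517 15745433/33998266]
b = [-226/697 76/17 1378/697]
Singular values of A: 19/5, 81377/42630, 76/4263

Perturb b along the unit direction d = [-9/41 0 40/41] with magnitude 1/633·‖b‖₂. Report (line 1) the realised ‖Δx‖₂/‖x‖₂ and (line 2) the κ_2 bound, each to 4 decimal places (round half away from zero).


0.0039
0.3367

largest singular value 19/5, smallest 76/4263
condition number: (19/5) ÷ (76/4263) = 213.1500
κ_2(A)·‖δb‖/‖b‖ = 0.3367
solve Ax = b  →  x = [-76.6062 60.0749 55.7674]
‖b‖ = 4.8990, ‖x‖ = 112.1940
with δb = [-0.0017 0.0000 0.0076], A·Δx = δb → ‖Δx‖ = 0.4341
dividing the unrounded norms, ‖Δx‖/‖x‖ = 0.0039
realised/bound (from unrounded values) ≈ 0.0115


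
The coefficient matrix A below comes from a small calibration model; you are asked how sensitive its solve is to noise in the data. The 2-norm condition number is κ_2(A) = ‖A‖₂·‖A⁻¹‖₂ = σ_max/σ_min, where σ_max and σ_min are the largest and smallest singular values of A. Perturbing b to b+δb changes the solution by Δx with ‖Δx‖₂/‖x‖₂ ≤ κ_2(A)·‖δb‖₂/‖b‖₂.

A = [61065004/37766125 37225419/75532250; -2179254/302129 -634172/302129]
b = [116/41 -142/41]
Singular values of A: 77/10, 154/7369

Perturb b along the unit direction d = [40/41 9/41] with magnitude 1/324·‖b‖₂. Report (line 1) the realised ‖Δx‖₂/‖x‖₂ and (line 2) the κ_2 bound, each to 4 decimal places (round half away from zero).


0.0069
1.1372

σ_max = 77/10, σ_min = 154/7369
κ_2(A) = (77/10) / (154/7369) = 368.4500
bound on ‖Δx‖/‖x‖: κ·ε = 368.4500·1/324 = 1.1372
solve Ax = b  →  x = [-26.2977 92.0187]
‖b‖ = 4.4721, ‖x‖ = 95.7027
Δx = A⁻¹·δb where δb = 1/324·4.4721·d; ‖Δx‖ = 0.6605
dividing the unrounded norms, ‖Δx‖/‖x‖ = 0.0069
tightness: 0.0069 against a bound of 1.1372 (unrounded ratio ≈ 0.0061)


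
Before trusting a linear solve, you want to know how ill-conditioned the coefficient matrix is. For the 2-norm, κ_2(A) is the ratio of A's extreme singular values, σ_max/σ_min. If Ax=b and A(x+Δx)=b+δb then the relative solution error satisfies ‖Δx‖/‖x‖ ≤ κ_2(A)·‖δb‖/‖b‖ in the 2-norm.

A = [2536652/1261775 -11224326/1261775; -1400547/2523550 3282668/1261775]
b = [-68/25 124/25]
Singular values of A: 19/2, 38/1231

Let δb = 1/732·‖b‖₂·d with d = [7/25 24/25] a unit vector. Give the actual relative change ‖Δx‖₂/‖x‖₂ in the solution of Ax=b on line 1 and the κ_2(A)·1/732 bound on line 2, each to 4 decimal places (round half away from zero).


0.0019
0.4204

σ_max = 19/2, σ_min = 38/1231
κ_2(A) = (19/2) / (38/1231) = 307.7500
κ_2(A)·‖δb‖/‖b‖ = 0.4204
solve Ax = b  →  x = [126.3261 28.8549]
‖b‖ = 5.6569, ‖x‖ = 129.5796
with δb = [0.0022 0.0074], A·Δx = δb → ‖Δx‖ = 0.2503
realised ‖Δx‖/‖x‖ = 0.0019
so the bound overstates the realised error by a factor of ≈ 217.6133 (computed from the unrounded values)


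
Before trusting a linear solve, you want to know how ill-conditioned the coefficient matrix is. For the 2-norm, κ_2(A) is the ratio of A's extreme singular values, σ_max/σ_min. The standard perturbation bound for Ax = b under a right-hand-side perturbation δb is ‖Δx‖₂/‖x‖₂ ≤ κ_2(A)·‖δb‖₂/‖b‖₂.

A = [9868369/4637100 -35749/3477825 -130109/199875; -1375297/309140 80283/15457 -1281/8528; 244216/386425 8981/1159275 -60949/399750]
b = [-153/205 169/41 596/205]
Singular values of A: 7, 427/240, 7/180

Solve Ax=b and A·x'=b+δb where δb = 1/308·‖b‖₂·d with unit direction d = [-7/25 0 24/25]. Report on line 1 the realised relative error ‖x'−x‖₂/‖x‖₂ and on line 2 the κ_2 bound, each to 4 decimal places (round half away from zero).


from the listed singular values, σ₁ = 7, σ_n = 7/180
κ = σ_max/σ_min = 7/(7/180) = 180.0000
bound on ‖Δx‖/‖x‖: κ·ε = 180.0000·1/308 = 0.5844
solve Ax = b  →  x = [21.4670 21.2339 70.9926]
‖b‖ = 5.0990, ‖x‖ = 77.1470
re-solving with b+δb shifts x by Δx of norm 0.4257
realised ‖Δx‖/‖x‖ = 0.0055
realised/bound (from unrounded values) ≈ 0.0094

0.0055
0.5844


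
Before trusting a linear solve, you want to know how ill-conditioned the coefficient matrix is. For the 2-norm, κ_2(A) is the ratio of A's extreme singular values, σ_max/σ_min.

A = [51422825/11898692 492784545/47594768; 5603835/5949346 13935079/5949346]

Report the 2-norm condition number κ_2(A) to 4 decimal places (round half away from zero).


form AᵀA = [1647780367525/84223004944 15817853393865/336892019776; 15817853393865/336892019776 151852789471729/1347568079104] with trace 1054540090841/7973775616 and determinant 4372515625/31895102464
solving λ² − 1054540090841/7973775616·λ + 4372515625/31895102464 = 0 gives λ = 529/4, 8265625/7973775616
κ_2(A) = √(λ_max/λ_min) = √((529/4) / (8265625/7973775616)) = 357.1840

357.1840


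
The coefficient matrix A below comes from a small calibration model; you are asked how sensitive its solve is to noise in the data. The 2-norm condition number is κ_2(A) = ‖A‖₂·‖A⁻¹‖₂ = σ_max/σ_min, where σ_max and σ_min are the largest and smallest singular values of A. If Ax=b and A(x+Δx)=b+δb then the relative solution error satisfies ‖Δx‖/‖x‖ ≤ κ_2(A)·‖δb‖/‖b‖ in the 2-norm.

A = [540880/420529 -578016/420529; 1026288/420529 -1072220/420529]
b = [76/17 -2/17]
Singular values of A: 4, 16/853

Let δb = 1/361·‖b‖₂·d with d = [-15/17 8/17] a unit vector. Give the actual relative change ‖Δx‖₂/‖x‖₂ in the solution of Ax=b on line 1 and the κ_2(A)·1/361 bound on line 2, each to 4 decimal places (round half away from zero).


0.0031
0.5907

σ_max = 4, σ_min = 16/853
κ = σ_max/σ_min = 4/(16/853) = 213.2500
κ_2(A)·‖δb‖/‖b‖ = 0.5907
solve Ax = b  →  x = [-154.0776 -147.4310]
‖b‖₂ = 4.4721 and ‖x‖₂ = 213.2506
δb = ε·‖b‖·d = [-0.0109 0.0058]; solving A·Δx = δb gives ‖Δx‖ = 0.6604
relative error = 0.0031
so the bound overstates the realised error by a factor of ≈ 190.7371 (computed from the unrounded values)


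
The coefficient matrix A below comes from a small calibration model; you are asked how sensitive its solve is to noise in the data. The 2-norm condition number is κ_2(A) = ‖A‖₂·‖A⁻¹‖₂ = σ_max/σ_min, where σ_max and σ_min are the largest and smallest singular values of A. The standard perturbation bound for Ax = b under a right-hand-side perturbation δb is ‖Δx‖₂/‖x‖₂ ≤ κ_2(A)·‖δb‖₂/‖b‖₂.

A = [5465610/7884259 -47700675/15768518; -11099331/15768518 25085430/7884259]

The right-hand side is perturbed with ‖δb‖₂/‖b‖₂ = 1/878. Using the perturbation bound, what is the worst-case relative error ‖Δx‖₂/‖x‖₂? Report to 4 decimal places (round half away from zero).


0.3021

M = AᵀA = [288569226321/295655362564 -320537917440/73913840641; -320537917440/73913840641 5698536966225/295655362564]. tr(M)=1780816833/87940322, det(M)=4100625/703522576
solving λ² − 1780816833/87940322·λ + 4100625/703522576 = 0 gives λ = 81/4, 50625/175880644
κ = σ_max/σ_min = (9/2)/(225/13262) = 265.2400
worst-case relative error ≤ 265.2400 × 1/878 = 0.3021


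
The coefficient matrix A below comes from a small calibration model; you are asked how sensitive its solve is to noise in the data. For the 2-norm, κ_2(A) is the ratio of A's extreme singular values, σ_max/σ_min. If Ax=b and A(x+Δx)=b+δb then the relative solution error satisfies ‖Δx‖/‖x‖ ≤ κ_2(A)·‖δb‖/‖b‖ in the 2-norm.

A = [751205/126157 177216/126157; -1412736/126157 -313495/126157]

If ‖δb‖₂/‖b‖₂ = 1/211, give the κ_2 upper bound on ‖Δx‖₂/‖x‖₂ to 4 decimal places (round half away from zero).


0.8578

M = AᵀA = [8858588089/55071241 1993118400/55071241; 1993118400/55071241 448735729/55071241]. tr(M)=5536778/32761, det(M)=28561/32761
solving λ² − 5536778/32761·λ + 28561/32761 = 0 gives λ = 169, 169/32761
κ = σ_max/σ_min = 13/(13/181) = 181.0000
bound on ‖Δx‖/‖x‖: κ·ε = 181.0000·1/211 = 0.8578


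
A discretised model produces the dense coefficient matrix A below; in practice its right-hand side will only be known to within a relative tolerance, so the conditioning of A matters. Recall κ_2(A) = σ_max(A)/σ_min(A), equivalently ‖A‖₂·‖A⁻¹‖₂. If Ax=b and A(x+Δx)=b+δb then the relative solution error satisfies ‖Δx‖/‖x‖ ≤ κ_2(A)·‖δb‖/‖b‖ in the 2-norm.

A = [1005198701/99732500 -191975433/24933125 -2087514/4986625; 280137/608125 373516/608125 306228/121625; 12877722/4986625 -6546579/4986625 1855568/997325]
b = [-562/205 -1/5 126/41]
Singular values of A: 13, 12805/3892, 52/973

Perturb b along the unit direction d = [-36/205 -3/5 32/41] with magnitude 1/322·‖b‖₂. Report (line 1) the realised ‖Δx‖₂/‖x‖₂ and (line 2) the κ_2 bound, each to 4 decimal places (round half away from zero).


from the listed singular values, σ₁ = 13, σ_n = 52/973
κ = σ_max/σ_min = 13/(52/973) = 243.2500
bound on ‖Δx‖/‖x‖: κ·ε = 243.2500·1/322 = 0.7554
solve Ax = b  →  x = [-32.3545 -42.8829 16.3013]
‖b‖₂ = 4.1231 and ‖x‖₂ = 56.1381
Δx = A⁻¹·δb where δb = 1/322·4.1231·d; ‖Δx‖ = 0.2396
realised ‖Δx‖/‖x‖ = 0.0043
realised/bound (from unrounded values) ≈ 0.0056

0.0043
0.7554


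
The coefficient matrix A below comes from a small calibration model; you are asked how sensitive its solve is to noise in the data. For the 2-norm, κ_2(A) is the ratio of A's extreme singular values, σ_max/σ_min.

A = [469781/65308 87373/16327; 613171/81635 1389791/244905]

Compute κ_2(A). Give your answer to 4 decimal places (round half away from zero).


M = AᵀA = [13713452441/126787600 7713651959/95090700; 7713651959/95090700 4339094266/71318025]. tr(M)=7713863209/45643536, det(M)=17850625/45643536
λ_max, λ_min = (7713863209/45643536 ± √59500426544584537681/2083332378583296)/2 = 169, 105625/45643536
so κ_2 = √(169 / (105625/45643536)) = 270.2400

270.2400


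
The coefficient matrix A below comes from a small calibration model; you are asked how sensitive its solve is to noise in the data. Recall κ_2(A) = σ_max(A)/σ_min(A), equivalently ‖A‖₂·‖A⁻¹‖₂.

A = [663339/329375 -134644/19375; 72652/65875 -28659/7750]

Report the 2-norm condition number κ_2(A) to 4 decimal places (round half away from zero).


310.0000

M = AᵀA = [1979157289/375390625 -6784781598/375390625; -6784781598/375390625 93049483969/1501562500]. tr(M)=161545781/2402500, det(M)=2825761/60062500
solving λ² − 161545781/2402500·λ + 2825761/60062500 = 0 gives λ = 1681/25, 1681/2402500
so κ_2 = √((1681/25) / (1681/2402500)) = 310.0000


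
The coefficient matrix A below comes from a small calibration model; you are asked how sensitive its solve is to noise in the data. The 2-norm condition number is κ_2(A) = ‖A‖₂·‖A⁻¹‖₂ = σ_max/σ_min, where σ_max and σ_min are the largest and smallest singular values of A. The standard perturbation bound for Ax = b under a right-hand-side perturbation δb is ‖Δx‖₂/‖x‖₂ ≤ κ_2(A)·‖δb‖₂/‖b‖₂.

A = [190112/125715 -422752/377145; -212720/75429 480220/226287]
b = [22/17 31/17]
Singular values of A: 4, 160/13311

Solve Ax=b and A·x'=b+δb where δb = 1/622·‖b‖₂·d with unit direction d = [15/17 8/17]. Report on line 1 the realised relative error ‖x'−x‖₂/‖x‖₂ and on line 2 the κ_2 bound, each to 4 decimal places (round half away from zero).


0.0018
0.5350

from the listed singular values, σ₁ = 4, σ_n = 160/13311
κ = σ_max/σ_min = 4/(160/13311) = 332.7750
bound on ‖Δx‖/‖x‖: κ·ε = 332.7750·1/622 = 0.5350
solve Ax = b  →  x = [99.6325 133.2600]
‖b‖₂ = 2.2361 and ‖x‖₂ = 166.3877
Δx = A⁻¹·δb where δb = 1/622·2.2361·d; ‖Δx‖ = 0.2991
realised ‖Δx‖/‖x‖ = 0.0018
realised/bound (from unrounded values) ≈ 0.0034


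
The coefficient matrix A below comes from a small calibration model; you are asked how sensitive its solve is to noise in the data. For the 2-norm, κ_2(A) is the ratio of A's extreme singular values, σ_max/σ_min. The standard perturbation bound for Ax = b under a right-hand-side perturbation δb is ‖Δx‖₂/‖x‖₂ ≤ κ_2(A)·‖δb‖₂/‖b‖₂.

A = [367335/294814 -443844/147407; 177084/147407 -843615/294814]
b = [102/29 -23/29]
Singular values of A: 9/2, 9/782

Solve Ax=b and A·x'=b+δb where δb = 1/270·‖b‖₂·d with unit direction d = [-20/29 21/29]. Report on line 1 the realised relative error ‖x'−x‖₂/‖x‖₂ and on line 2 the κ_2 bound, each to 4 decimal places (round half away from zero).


σ_max = 9/2, σ_min = 9/782
κ = σ_max/σ_min = (9/2)/(9/782) = 391.0000
bound on ‖Δx‖/‖x‖: κ·ε = 391.0000·1/270 = 1.4481
solve Ax = b  →  x = [-240.4444 -100.6667]
‖b‖ = 3.6056, ‖x‖ = 260.6670
with δb = [-0.0092 0.0097], A·Δx = δb → ‖Δx‖ = 1.1603
realised ‖Δx‖/‖x‖ = 0.0045
realised/bound (from unrounded values) ≈ 0.0031

0.0045
1.4481
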